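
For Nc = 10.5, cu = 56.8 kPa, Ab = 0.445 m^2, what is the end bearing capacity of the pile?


Using Qb = Nc * cu * Ab
Qb = 10.5 * 56.8 * 0.445
Qb = 265.4 kN


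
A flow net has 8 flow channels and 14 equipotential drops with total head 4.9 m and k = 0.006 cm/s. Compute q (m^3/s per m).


Convert k to m/s for unit consistency with H:
k = 0.006 cm/s = 0.006 / 100 m/s = 6e-05 m/s
Using q = k * H * Nf / Nd
Nf / Nd = 8 / 14 = 0.5714
q = 6e-05 * 4.9 * 0.5714
q = 0.000168 m^3/s per m


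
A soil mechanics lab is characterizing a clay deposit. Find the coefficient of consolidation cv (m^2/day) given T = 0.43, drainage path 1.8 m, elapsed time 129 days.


Using cv = T * H_dr^2 / t
H_dr^2 = 1.8^2 = 3.24
cv = 0.43 * 3.24 / 129
cv = 0.0108 m^2/day


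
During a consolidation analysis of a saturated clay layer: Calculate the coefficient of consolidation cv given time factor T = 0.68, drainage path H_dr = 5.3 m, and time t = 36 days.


Result: 0.53059 m^2/day

Derivation:
Using cv = T * H_dr^2 / t
H_dr^2 = 5.3^2 = 28.09
cv = 0.68 * 28.09 / 36
cv = 0.53059 m^2/day


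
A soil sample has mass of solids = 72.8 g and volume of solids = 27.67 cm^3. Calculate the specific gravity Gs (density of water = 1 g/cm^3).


Using Gs = m_s / (V_s * rho_w)
Since rho_w = 1 g/cm^3:
Gs = 72.8 / 27.67
Gs = 2.631


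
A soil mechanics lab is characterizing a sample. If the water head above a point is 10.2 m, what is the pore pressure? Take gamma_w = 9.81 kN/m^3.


Using u = gamma_w * h_w
u = 9.81 * 10.2
u = 100.06 kPa


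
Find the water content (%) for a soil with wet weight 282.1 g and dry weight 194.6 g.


Using w = (m_wet - m_dry) / m_dry * 100
m_wet - m_dry = 282.1 - 194.6 = 87.5 g
w = 87.5 / 194.6 * 100
w = 44.96 %


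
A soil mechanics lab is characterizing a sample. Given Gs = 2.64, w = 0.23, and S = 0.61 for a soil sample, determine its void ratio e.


Using the relation e = Gs * w / S
e = 2.64 * 0.23 / 0.61
e = 0.9954


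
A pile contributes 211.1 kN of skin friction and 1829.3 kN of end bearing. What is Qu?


Using Qu = Qf + Qb
Qu = 211.1 + 1829.3
Qu = 2040.4 kN


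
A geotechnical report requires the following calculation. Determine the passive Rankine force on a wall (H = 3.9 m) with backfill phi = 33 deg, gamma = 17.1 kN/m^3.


Compute passive earth pressure coefficient:
Kp = tan^2(45 + phi/2) = tan^2(61.5) = 3.39212
Compute passive force:
Pp = 0.5 * Kp * gamma * H^2
Pp = 0.5 * 3.39212 * 17.1 * 3.9^2
Pp = 441.13 kN/m


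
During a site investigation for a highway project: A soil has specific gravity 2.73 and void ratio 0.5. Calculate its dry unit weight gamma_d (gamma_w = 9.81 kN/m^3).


Result: 17.854 kN/m^3

Derivation:
Using gamma_d = Gs * gamma_w / (1 + e)
gamma_d = 2.73 * 9.81 / (1 + 0.5)
gamma_d = 2.73 * 9.81 / 1.5
gamma_d = 17.854 kN/m^3


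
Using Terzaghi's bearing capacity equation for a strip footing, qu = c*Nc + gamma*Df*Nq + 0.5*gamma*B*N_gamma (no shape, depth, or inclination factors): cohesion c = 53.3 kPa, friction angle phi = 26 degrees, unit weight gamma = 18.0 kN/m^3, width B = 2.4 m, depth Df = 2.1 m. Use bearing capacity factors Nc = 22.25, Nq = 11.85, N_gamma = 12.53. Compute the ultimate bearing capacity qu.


Compute qu = c*Nc + gamma*Df*Nq + 0.5*gamma*B*N_gamma
Term 1: 53.3 * 22.25 = 1185.925
Term 2: 18.0 * 2.1 * 11.85 = 447.93
Term 3: 0.5 * 18.0 * 2.4 * 12.53 = 270.648
qu = 1185.925 + 447.93 + 270.648
qu = 1904.5 kPa


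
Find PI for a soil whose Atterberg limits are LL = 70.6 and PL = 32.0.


Using PI = LL - PL
PI = 70.6 - 32.0
PI = 38.6


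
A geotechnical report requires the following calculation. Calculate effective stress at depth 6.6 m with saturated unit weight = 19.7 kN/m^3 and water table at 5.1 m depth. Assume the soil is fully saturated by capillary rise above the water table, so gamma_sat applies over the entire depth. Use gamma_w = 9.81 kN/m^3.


Result: 115.31 kPa

Derivation:
Total stress = gamma_sat * depth
sigma = 19.7 * 6.6 = 130.02 kPa
Pore water pressure u = gamma_w * (depth - d_wt)
u = 9.81 * (6.6 - 5.1) = 14.715 kPa
Effective stress = sigma - u
sigma' = 130.02 - 14.715 = 115.31 kPa


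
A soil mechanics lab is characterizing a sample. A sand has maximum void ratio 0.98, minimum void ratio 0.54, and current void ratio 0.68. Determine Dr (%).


Using Dr = (e_max - e) / (e_max - e_min) * 100
e_max - e = 0.98 - 0.68 = 0.3
e_max - e_min = 0.98 - 0.54 = 0.44
Dr = 0.3 / 0.44 * 100
Dr = 68.18 %


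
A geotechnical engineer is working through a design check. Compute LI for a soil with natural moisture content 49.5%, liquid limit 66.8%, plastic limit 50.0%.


Result: -0.03

Derivation:
First compute the plasticity index:
PI = LL - PL = 66.8 - 50.0 = 16.8
Then compute the liquidity index:
LI = (w - PL) / PI
LI = (49.5 - 50.0) / 16.8
LI = -0.03


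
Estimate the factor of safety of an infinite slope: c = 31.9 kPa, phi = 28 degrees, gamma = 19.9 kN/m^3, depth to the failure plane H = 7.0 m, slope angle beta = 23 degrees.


Result: 1.889

Derivation:
Using Fs = c / (gamma*H*sin(beta)*cos(beta)) + tan(phi)/tan(beta)
Cohesion contribution = 31.9 / (19.9*7.0*sin(23)*cos(23))
Cohesion contribution = 0.636701
Friction contribution = tan(28)/tan(23) = 1.25263
Fs = 0.636701 + 1.25263
Fs = 1.889


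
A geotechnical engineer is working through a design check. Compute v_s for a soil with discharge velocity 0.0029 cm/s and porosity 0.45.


Using v_s = v_d / n
v_s = 0.0029 / 0.45
v_s = 0.00644 cm/s


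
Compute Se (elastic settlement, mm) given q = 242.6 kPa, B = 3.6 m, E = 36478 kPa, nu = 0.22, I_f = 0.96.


Result: 21.872 mm

Derivation:
Using Se = q * B * (1 - nu^2) * I_f / E
1 - nu^2 = 1 - 0.22^2 = 0.9516
Se = 242.6 * 3.6 * 0.9516 * 0.96 / 36478
Se = 0.021872 m
Convert to mm: Se = 0.021872 * 1000 = 21.872 mm


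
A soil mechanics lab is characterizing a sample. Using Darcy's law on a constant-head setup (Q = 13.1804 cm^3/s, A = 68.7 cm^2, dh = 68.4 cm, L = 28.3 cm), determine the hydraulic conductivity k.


Result: 0.079378 cm/s

Derivation:
Compute hydraulic gradient:
i = dh / L = 68.4 / 28.3 = 2.41696
Then apply Darcy's law:
k = Q / (A * i)
k = 13.1804 / (68.7 * 2.41696)
k = 13.1804 / 166.045
k = 0.079378 cm/s


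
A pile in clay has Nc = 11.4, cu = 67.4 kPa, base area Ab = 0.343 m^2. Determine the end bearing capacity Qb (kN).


Result: 263.55 kN

Derivation:
Using Qb = Nc * cu * Ab
Qb = 11.4 * 67.4 * 0.343
Qb = 263.55 kN


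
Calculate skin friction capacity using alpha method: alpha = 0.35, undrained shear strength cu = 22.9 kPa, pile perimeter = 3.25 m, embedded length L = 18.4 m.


Result: 479.3 kN

Derivation:
Using Qs = alpha * cu * perimeter * L
Qs = 0.35 * 22.9 * 3.25 * 18.4
Qs = 479.3 kN


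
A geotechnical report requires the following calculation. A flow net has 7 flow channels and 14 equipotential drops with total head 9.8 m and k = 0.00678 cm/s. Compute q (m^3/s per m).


Convert k to m/s for unit consistency with H:
k = 0.00678 cm/s = 0.00678 / 100 m/s = 6.78e-05 m/s
Using q = k * H * Nf / Nd
Nf / Nd = 7 / 14 = 0.5
q = 6.78e-05 * 9.8 * 0.5
q = 0.0003322 m^3/s per m


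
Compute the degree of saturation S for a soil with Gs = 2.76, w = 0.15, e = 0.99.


Using S = Gs * w / e
S = 2.76 * 0.15 / 0.99
S = 0.4182


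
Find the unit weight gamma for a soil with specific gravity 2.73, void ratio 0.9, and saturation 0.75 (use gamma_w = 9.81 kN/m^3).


Result: 17.581 kN/m^3

Derivation:
Using gamma = gamma_w * (Gs + S*e) / (1 + e)
Numerator: Gs + S*e = 2.73 + 0.75*0.9 = 3.405
Denominator: 1 + e = 1 + 0.9 = 1.9
gamma = 9.81 * 3.405 / 1.9
gamma = 17.581 kN/m^3


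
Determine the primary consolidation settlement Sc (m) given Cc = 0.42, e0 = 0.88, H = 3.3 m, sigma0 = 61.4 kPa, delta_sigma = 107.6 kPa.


Using Sc = Cc * H / (1 + e0) * log10((sigma0 + delta_sigma) / sigma0)
Stress ratio = (61.4 + 107.6) / 61.4 = 2.75244
log10(2.75244) = 0.439718
Cc * H / (1 + e0) = 0.42 * 3.3 / (1 + 0.88) = 0.737234
Sc = 0.737234 * 0.439718
Sc = 0.3242 m


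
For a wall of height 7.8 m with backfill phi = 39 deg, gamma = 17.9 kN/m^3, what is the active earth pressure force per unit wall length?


Result: 123.88 kN/m

Derivation:
Compute active earth pressure coefficient:
Ka = tan^2(45 - phi/2) = tan^2(25.5) = 0.227506
Compute active force:
Pa = 0.5 * Ka * gamma * H^2
Pa = 0.5 * 0.227506 * 17.9 * 7.8^2
Pa = 123.88 kN/m


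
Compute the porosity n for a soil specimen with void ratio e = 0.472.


Using the relation n = e / (1 + e)
n = 0.472 / (1 + 0.472)
n = 0.472 / 1.472
n = 0.3207


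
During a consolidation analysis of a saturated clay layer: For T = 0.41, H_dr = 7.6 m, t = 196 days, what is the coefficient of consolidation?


Using cv = T * H_dr^2 / t
H_dr^2 = 7.6^2 = 57.76
cv = 0.41 * 57.76 / 196
cv = 0.12082 m^2/day


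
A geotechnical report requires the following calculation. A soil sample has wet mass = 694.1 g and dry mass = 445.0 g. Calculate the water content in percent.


Using w = (m_wet - m_dry) / m_dry * 100
m_wet - m_dry = 694.1 - 445.0 = 249.1 g
w = 249.1 / 445.0 * 100
w = 55.98 %


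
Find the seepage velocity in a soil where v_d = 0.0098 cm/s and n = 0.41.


Result: 0.0239 cm/s

Derivation:
Using v_s = v_d / n
v_s = 0.0098 / 0.41
v_s = 0.0239 cm/s


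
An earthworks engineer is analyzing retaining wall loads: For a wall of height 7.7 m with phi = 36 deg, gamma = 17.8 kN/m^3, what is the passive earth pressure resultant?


Compute passive earth pressure coefficient:
Kp = tan^2(45 + phi/2) = tan^2(63.0) = 3.85184
Compute passive force:
Pp = 0.5 * Kp * gamma * H^2
Pp = 0.5 * 3.85184 * 17.8 * 7.7^2
Pp = 2032.54 kN/m


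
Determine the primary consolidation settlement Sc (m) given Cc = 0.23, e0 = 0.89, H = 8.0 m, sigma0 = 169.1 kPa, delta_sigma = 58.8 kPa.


Result: 0.1262 m

Derivation:
Using Sc = Cc * H / (1 + e0) * log10((sigma0 + delta_sigma) / sigma0)
Stress ratio = (169.1 + 58.8) / 169.1 = 1.34772
log10(1.34772) = 0.129601
Cc * H / (1 + e0) = 0.23 * 8.0 / (1 + 0.89) = 0.973545
Sc = 0.973545 * 0.129601
Sc = 0.1262 m


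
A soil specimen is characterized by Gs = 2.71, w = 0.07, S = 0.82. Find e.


Using the relation e = Gs * w / S
e = 2.71 * 0.07 / 0.82
e = 0.2313


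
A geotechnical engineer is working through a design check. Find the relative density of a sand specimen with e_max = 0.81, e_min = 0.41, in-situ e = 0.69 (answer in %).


Result: 30.0 %

Derivation:
Using Dr = (e_max - e) / (e_max - e_min) * 100
e_max - e = 0.81 - 0.69 = 0.12
e_max - e_min = 0.81 - 0.41 = 0.4
Dr = 0.12 / 0.4 * 100
Dr = 30.0 %


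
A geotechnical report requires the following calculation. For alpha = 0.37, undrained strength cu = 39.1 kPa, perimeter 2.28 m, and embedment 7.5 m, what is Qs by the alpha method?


Result: 247.39 kN

Derivation:
Using Qs = alpha * cu * perimeter * L
Qs = 0.37 * 39.1 * 2.28 * 7.5
Qs = 247.39 kN


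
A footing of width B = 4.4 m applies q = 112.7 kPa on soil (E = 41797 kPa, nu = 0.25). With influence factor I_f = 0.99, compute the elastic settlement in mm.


Using Se = q * B * (1 - nu^2) * I_f / E
1 - nu^2 = 1 - 0.25^2 = 0.9375
Se = 112.7 * 4.4 * 0.9375 * 0.99 / 41797
Se = 0.011011 m
Convert to mm: Se = 0.011011 * 1000 = 11.011 mm


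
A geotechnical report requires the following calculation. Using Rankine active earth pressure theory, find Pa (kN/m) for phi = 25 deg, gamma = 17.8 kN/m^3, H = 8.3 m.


Compute active earth pressure coefficient:
Ka = tan^2(45 - phi/2) = tan^2(32.5) = 0.405859
Compute active force:
Pa = 0.5 * Ka * gamma * H^2
Pa = 0.5 * 0.405859 * 17.8 * 8.3^2
Pa = 248.84 kN/m


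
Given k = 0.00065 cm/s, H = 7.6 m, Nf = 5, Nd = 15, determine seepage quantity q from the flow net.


Convert k to m/s for unit consistency with H:
k = 0.00065 cm/s = 0.00065 / 100 m/s = 6.5e-06 m/s
Using q = k * H * Nf / Nd
Nf / Nd = 5 / 15 = 0.3333
q = 6.5e-06 * 7.6 * 0.3333
q = 1.647e-05 m^3/s per m


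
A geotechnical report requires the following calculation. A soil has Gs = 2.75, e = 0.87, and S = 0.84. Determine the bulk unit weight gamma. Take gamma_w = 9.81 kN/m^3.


Result: 18.26 kN/m^3

Derivation:
Using gamma = gamma_w * (Gs + S*e) / (1 + e)
Numerator: Gs + S*e = 2.75 + 0.84*0.87 = 3.4808
Denominator: 1 + e = 1 + 0.87 = 1.87
gamma = 9.81 * 3.4808 / 1.87
gamma = 18.26 kN/m^3


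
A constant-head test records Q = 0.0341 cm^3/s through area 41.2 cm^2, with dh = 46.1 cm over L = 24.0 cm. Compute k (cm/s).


Result: 0.000431 cm/s

Derivation:
Compute hydraulic gradient:
i = dh / L = 46.1 / 24.0 = 1.92083
Then apply Darcy's law:
k = Q / (A * i)
k = 0.0341 / (41.2 * 1.92083)
k = 0.0341 / 79.1383
k = 0.000431 cm/s


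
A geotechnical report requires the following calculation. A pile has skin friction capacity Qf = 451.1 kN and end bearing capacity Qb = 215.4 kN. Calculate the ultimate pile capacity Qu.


Using Qu = Qf + Qb
Qu = 451.1 + 215.4
Qu = 666.5 kN


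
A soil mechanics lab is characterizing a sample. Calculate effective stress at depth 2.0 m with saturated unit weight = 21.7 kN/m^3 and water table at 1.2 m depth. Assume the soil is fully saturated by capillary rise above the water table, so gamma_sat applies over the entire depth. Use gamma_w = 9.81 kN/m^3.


Result: 35.55 kPa

Derivation:
Total stress = gamma_sat * depth
sigma = 21.7 * 2.0 = 43.4 kPa
Pore water pressure u = gamma_w * (depth - d_wt)
u = 9.81 * (2.0 - 1.2) = 7.848 kPa
Effective stress = sigma - u
sigma' = 43.4 - 7.848 = 35.55 kPa


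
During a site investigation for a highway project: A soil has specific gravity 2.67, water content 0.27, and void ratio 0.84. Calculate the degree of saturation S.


Using S = Gs * w / e
S = 2.67 * 0.27 / 0.84
S = 0.8582


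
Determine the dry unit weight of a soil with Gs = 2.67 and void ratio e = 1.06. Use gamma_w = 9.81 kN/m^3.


Result: 12.715 kN/m^3

Derivation:
Using gamma_d = Gs * gamma_w / (1 + e)
gamma_d = 2.67 * 9.81 / (1 + 1.06)
gamma_d = 2.67 * 9.81 / 2.06
gamma_d = 12.715 kN/m^3


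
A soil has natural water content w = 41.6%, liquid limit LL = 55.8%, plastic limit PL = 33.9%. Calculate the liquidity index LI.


First compute the plasticity index:
PI = LL - PL = 55.8 - 33.9 = 21.9
Then compute the liquidity index:
LI = (w - PL) / PI
LI = (41.6 - 33.9) / 21.9
LI = 0.352


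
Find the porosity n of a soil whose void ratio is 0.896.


Using the relation n = e / (1 + e)
n = 0.896 / (1 + 0.896)
n = 0.896 / 1.896
n = 0.4726


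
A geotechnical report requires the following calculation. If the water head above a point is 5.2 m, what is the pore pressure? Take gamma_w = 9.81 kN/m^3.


Using u = gamma_w * h_w
u = 9.81 * 5.2
u = 51.01 kPa


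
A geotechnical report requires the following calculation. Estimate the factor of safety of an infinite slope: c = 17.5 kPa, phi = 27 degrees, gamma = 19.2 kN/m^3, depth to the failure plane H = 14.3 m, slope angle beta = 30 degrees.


Using Fs = c / (gamma*H*sin(beta)*cos(beta)) + tan(phi)/tan(beta)
Cohesion contribution = 17.5 / (19.2*14.3*sin(30)*cos(30))
Cohesion contribution = 0.147197
Friction contribution = tan(27)/tan(30) = 0.882524
Fs = 0.147197 + 0.882524
Fs = 1.03


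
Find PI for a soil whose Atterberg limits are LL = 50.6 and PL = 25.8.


Using PI = LL - PL
PI = 50.6 - 25.8
PI = 24.8


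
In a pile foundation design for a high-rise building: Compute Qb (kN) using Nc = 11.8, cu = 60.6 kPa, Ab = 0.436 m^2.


Using Qb = Nc * cu * Ab
Qb = 11.8 * 60.6 * 0.436
Qb = 311.77 kN


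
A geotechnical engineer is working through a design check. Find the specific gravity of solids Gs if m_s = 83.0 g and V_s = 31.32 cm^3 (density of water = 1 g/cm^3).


Using Gs = m_s / (V_s * rho_w)
Since rho_w = 1 g/cm^3:
Gs = 83.0 / 31.32
Gs = 2.65


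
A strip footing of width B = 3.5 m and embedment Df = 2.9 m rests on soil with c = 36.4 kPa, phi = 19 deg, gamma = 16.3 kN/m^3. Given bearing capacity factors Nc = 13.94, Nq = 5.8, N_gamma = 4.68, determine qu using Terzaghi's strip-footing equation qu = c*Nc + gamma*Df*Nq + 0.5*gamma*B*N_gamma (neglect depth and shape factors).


Compute qu = c*Nc + gamma*Df*Nq + 0.5*gamma*B*N_gamma
Term 1: 36.4 * 13.94 = 507.416
Term 2: 16.3 * 2.9 * 5.8 = 274.166
Term 3: 0.5 * 16.3 * 3.5 * 4.68 = 133.497
qu = 507.416 + 274.166 + 133.497
qu = 915.08 kPa


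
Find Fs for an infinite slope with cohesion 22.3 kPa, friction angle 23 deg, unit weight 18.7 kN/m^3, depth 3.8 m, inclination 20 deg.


Using Fs = c / (gamma*H*sin(beta)*cos(beta)) + tan(phi)/tan(beta)
Cohesion contribution = 22.3 / (18.7*3.8*sin(20)*cos(20))
Cohesion contribution = 0.976432
Friction contribution = tan(23)/tan(20) = 1.16623
Fs = 0.976432 + 1.16623
Fs = 2.143


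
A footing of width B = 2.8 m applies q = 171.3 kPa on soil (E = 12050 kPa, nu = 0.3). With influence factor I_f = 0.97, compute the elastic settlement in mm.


Result: 35.135 mm

Derivation:
Using Se = q * B * (1 - nu^2) * I_f / E
1 - nu^2 = 1 - 0.3^2 = 0.91
Se = 171.3 * 2.8 * 0.91 * 0.97 / 12050
Se = 0.035135 m
Convert to mm: Se = 0.035135 * 1000 = 35.135 mm


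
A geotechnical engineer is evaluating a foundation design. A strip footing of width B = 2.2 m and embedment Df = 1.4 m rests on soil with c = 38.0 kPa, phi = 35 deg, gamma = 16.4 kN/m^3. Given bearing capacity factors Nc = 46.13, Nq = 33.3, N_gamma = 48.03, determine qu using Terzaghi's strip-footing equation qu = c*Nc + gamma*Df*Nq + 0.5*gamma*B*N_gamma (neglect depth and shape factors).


Compute qu = c*Nc + gamma*Df*Nq + 0.5*gamma*B*N_gamma
Term 1: 38.0 * 46.13 = 1752.94
Term 2: 16.4 * 1.4 * 33.3 = 764.568
Term 3: 0.5 * 16.4 * 2.2 * 48.03 = 866.4612
qu = 1752.94 + 764.568 + 866.4612
qu = 3383.97 kPa


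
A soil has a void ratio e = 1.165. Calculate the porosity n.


Using the relation n = e / (1 + e)
n = 1.165 / (1 + 1.165)
n = 1.165 / 2.165
n = 0.5381


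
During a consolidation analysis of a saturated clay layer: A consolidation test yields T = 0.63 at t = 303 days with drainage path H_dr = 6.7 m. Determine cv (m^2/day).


Result: 0.09334 m^2/day

Derivation:
Using cv = T * H_dr^2 / t
H_dr^2 = 6.7^2 = 44.89
cv = 0.63 * 44.89 / 303
cv = 0.09334 m^2/day


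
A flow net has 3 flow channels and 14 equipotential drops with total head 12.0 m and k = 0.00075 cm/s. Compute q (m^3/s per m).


Convert k to m/s for unit consistency with H:
k = 0.00075 cm/s = 0.00075 / 100 m/s = 7.5e-06 m/s
Using q = k * H * Nf / Nd
Nf / Nd = 3 / 14 = 0.2143
q = 7.5e-06 * 12.0 * 0.2143
q = 1.929e-05 m^3/s per m


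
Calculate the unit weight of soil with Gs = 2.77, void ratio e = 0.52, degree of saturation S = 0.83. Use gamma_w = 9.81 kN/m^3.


Result: 20.663 kN/m^3

Derivation:
Using gamma = gamma_w * (Gs + S*e) / (1 + e)
Numerator: Gs + S*e = 2.77 + 0.83*0.52 = 3.2016
Denominator: 1 + e = 1 + 0.52 = 1.52
gamma = 9.81 * 3.2016 / 1.52
gamma = 20.663 kN/m^3


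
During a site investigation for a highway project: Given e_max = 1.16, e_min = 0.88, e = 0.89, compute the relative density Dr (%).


Result: 96.43 %

Derivation:
Using Dr = (e_max - e) / (e_max - e_min) * 100
e_max - e = 1.16 - 0.89 = 0.27
e_max - e_min = 1.16 - 0.88 = 0.28
Dr = 0.27 / 0.28 * 100
Dr = 96.43 %


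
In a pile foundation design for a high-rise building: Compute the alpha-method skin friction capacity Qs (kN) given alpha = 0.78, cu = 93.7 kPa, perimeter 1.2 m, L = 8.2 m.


Result: 719.17 kN

Derivation:
Using Qs = alpha * cu * perimeter * L
Qs = 0.78 * 93.7 * 1.2 * 8.2
Qs = 719.17 kN


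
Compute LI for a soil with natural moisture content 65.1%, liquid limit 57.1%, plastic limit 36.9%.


First compute the plasticity index:
PI = LL - PL = 57.1 - 36.9 = 20.2
Then compute the liquidity index:
LI = (w - PL) / PI
LI = (65.1 - 36.9) / 20.2
LI = 1.396


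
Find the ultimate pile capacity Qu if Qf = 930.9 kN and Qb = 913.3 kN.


Using Qu = Qf + Qb
Qu = 930.9 + 913.3
Qu = 1844.2 kN


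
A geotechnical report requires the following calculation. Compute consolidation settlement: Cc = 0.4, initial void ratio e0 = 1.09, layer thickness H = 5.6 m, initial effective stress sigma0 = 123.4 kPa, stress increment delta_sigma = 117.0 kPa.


Using Sc = Cc * H / (1 + e0) * log10((sigma0 + delta_sigma) / sigma0)
Stress ratio = (123.4 + 117.0) / 123.4 = 1.94814
log10(1.94814) = 0.289619
Cc * H / (1 + e0) = 0.4 * 5.6 / (1 + 1.09) = 1.07177
Sc = 1.07177 * 0.289619
Sc = 0.3104 m


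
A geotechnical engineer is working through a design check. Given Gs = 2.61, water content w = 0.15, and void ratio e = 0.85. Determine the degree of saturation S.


Result: 0.4606

Derivation:
Using S = Gs * w / e
S = 2.61 * 0.15 / 0.85
S = 0.4606


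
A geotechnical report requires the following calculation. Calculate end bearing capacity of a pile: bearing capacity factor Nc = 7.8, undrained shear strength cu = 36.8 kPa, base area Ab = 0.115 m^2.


Using Qb = Nc * cu * Ab
Qb = 7.8 * 36.8 * 0.115
Qb = 33.01 kN


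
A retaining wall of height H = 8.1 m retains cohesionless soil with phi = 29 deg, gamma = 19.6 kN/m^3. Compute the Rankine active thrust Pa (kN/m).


Compute active earth pressure coefficient:
Ka = tan^2(45 - phi/2) = tan^2(30.5) = 0.346974
Compute active force:
Pa = 0.5 * Ka * gamma * H^2
Pa = 0.5 * 0.346974 * 19.6 * 8.1^2
Pa = 223.1 kN/m


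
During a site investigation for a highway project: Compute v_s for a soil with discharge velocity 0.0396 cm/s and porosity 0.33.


Result: 0.12 cm/s

Derivation:
Using v_s = v_d / n
v_s = 0.0396 / 0.33
v_s = 0.12 cm/s


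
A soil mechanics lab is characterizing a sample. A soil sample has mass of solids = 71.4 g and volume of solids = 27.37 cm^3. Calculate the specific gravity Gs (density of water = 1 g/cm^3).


Using Gs = m_s / (V_s * rho_w)
Since rho_w = 1 g/cm^3:
Gs = 71.4 / 27.37
Gs = 2.609


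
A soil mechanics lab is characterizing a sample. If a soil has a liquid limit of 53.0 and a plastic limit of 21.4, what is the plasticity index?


Using PI = LL - PL
PI = 53.0 - 21.4
PI = 31.6


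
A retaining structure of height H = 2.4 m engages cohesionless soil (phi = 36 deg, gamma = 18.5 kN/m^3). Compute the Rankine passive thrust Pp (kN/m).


Result: 205.23 kN/m

Derivation:
Compute passive earth pressure coefficient:
Kp = tan^2(45 + phi/2) = tan^2(63.0) = 3.85184
Compute passive force:
Pp = 0.5 * Kp * gamma * H^2
Pp = 0.5 * 3.85184 * 18.5 * 2.4^2
Pp = 205.23 kN/m


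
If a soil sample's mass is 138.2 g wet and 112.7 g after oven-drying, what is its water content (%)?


Using w = (m_wet - m_dry) / m_dry * 100
m_wet - m_dry = 138.2 - 112.7 = 25.5 g
w = 25.5 / 112.7 * 100
w = 22.63 %


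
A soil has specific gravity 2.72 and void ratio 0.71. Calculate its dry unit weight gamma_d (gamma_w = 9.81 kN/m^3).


Using gamma_d = Gs * gamma_w / (1 + e)
gamma_d = 2.72 * 9.81 / (1 + 0.71)
gamma_d = 2.72 * 9.81 / 1.71
gamma_d = 15.604 kN/m^3


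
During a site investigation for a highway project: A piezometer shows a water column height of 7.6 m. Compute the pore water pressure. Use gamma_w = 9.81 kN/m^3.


Using u = gamma_w * h_w
u = 9.81 * 7.6
u = 74.56 kPa


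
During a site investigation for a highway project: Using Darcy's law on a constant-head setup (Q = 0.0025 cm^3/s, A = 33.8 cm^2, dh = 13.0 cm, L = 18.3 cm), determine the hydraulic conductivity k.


Compute hydraulic gradient:
i = dh / L = 13.0 / 18.3 = 0.710383
Then apply Darcy's law:
k = Q / (A * i)
k = 0.0025 / (33.8 * 0.710383)
k = 0.0025 / 24.0109
k = 0.000104 cm/s


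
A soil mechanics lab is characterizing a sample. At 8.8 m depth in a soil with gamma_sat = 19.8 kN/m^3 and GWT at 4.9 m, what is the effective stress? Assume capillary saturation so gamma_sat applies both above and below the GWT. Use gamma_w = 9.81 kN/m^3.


Total stress = gamma_sat * depth
sigma = 19.8 * 8.8 = 174.24 kPa
Pore water pressure u = gamma_w * (depth - d_wt)
u = 9.81 * (8.8 - 4.9) = 38.259 kPa
Effective stress = sigma - u
sigma' = 174.24 - 38.259 = 135.98 kPa


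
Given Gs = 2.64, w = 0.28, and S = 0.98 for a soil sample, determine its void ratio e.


Result: 0.7543

Derivation:
Using the relation e = Gs * w / S
e = 2.64 * 0.28 / 0.98
e = 0.7543


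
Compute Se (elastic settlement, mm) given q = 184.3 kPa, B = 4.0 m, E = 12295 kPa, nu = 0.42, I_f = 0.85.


Result: 41.975 mm

Derivation:
Using Se = q * B * (1 - nu^2) * I_f / E
1 - nu^2 = 1 - 0.42^2 = 0.8236
Se = 184.3 * 4.0 * 0.8236 * 0.85 / 12295
Se = 0.041975 m
Convert to mm: Se = 0.041975 * 1000 = 41.975 mm


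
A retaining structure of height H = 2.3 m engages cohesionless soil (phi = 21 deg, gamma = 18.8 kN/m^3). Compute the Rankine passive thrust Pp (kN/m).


Result: 105.27 kN/m

Derivation:
Compute passive earth pressure coefficient:
Kp = tan^2(45 + phi/2) = tan^2(55.5) = 2.117051
Compute passive force:
Pp = 0.5 * Kp * gamma * H^2
Pp = 0.5 * 2.117051 * 18.8 * 2.3^2
Pp = 105.27 kN/m


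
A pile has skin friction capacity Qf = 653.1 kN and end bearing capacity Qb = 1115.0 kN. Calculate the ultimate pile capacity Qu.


Using Qu = Qf + Qb
Qu = 653.1 + 1115.0
Qu = 1768.1 kN


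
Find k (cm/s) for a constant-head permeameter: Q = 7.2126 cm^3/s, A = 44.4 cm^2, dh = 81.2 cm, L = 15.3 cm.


Compute hydraulic gradient:
i = dh / L = 81.2 / 15.3 = 5.30719
Then apply Darcy's law:
k = Q / (A * i)
k = 7.2126 / (44.4 * 5.30719)
k = 7.2126 / 235.639
k = 0.030609 cm/s


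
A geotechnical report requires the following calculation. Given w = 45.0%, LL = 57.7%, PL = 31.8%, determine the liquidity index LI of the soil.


First compute the plasticity index:
PI = LL - PL = 57.7 - 31.8 = 25.9
Then compute the liquidity index:
LI = (w - PL) / PI
LI = (45.0 - 31.8) / 25.9
LI = 0.51


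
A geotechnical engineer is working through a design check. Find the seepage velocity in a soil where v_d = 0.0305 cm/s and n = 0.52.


Using v_s = v_d / n
v_s = 0.0305 / 0.52
v_s = 0.05865 cm/s


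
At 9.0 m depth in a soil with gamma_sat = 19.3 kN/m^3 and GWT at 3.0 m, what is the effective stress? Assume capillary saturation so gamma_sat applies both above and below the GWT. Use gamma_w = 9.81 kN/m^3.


Result: 114.84 kPa

Derivation:
Total stress = gamma_sat * depth
sigma = 19.3 * 9.0 = 173.7 kPa
Pore water pressure u = gamma_w * (depth - d_wt)
u = 9.81 * (9.0 - 3.0) = 58.86 kPa
Effective stress = sigma - u
sigma' = 173.7 - 58.86 = 114.84 kPa


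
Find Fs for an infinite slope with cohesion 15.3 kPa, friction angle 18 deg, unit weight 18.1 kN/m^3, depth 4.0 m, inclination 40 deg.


Using Fs = c / (gamma*H*sin(beta)*cos(beta)) + tan(phi)/tan(beta)
Cohesion contribution = 15.3 / (18.1*4.0*sin(40)*cos(40))
Cohesion contribution = 0.429172
Friction contribution = tan(18)/tan(40) = 0.387224
Fs = 0.429172 + 0.387224
Fs = 0.816


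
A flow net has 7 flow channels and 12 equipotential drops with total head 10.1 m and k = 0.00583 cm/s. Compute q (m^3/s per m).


Convert k to m/s for unit consistency with H:
k = 0.00583 cm/s = 0.00583 / 100 m/s = 5.83e-05 m/s
Using q = k * H * Nf / Nd
Nf / Nd = 7 / 12 = 0.5833
q = 5.83e-05 * 10.1 * 0.5833
q = 0.0003435 m^3/s per m


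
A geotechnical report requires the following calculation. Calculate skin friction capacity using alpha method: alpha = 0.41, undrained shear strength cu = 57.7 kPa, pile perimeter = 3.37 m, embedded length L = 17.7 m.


Result: 1411.12 kN

Derivation:
Using Qs = alpha * cu * perimeter * L
Qs = 0.41 * 57.7 * 3.37 * 17.7
Qs = 1411.12 kN


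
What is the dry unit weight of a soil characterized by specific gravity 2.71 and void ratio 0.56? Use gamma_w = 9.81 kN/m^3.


Using gamma_d = Gs * gamma_w / (1 + e)
gamma_d = 2.71 * 9.81 / (1 + 0.56)
gamma_d = 2.71 * 9.81 / 1.56
gamma_d = 17.042 kN/m^3


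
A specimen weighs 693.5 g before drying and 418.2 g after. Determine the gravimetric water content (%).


Result: 65.83 %

Derivation:
Using w = (m_wet - m_dry) / m_dry * 100
m_wet - m_dry = 693.5 - 418.2 = 275.3 g
w = 275.3 / 418.2 * 100
w = 65.83 %


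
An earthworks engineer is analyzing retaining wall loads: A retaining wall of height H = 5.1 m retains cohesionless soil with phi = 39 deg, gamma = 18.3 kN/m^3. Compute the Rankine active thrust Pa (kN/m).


Result: 54.14 kN/m

Derivation:
Compute active earth pressure coefficient:
Ka = tan^2(45 - phi/2) = tan^2(25.5) = 0.227506
Compute active force:
Pa = 0.5 * Ka * gamma * H^2
Pa = 0.5 * 0.227506 * 18.3 * 5.1^2
Pa = 54.14 kN/m


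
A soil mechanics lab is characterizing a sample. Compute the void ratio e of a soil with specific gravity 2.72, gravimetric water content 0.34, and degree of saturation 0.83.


Using the relation e = Gs * w / S
e = 2.72 * 0.34 / 0.83
e = 1.1142


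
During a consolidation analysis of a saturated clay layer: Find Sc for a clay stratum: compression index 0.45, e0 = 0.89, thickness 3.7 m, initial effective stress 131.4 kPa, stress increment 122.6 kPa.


Using Sc = Cc * H / (1 + e0) * log10((sigma0 + delta_sigma) / sigma0)
Stress ratio = (131.4 + 122.6) / 131.4 = 1.93303
log10(1.93303) = 0.286238
Cc * H / (1 + e0) = 0.45 * 3.7 / (1 + 0.89) = 0.880952
Sc = 0.880952 * 0.286238
Sc = 0.2522 m


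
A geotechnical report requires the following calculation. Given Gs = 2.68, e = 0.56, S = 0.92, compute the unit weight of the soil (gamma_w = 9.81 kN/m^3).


Using gamma = gamma_w * (Gs + S*e) / (1 + e)
Numerator: Gs + S*e = 2.68 + 0.92*0.56 = 3.1952
Denominator: 1 + e = 1 + 0.56 = 1.56
gamma = 9.81 * 3.1952 / 1.56
gamma = 20.093 kN/m^3


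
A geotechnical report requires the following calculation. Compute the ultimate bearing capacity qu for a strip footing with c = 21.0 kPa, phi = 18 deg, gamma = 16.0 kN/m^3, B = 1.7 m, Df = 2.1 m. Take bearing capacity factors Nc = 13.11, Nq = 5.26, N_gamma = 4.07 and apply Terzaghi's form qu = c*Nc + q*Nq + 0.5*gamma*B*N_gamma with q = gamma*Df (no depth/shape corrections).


Result: 507.4 kPa

Derivation:
Compute qu = c*Nc + gamma*Df*Nq + 0.5*gamma*B*N_gamma
Term 1: 21.0 * 13.11 = 275.31
Term 2: 16.0 * 2.1 * 5.26 = 176.736
Term 3: 0.5 * 16.0 * 1.7 * 4.07 = 55.352
qu = 275.31 + 176.736 + 55.352
qu = 507.4 kPa


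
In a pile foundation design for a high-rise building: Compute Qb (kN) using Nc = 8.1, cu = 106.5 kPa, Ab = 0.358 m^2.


Using Qb = Nc * cu * Ab
Qb = 8.1 * 106.5 * 0.358
Qb = 308.83 kN


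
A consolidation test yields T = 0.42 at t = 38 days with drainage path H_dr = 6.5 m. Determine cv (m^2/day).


Using cv = T * H_dr^2 / t
H_dr^2 = 6.5^2 = 42.25
cv = 0.42 * 42.25 / 38
cv = 0.46697 m^2/day


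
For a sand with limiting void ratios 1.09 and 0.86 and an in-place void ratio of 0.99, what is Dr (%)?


Using Dr = (e_max - e) / (e_max - e_min) * 100
e_max - e = 1.09 - 0.99 = 0.1
e_max - e_min = 1.09 - 0.86 = 0.23
Dr = 0.1 / 0.23 * 100
Dr = 43.48 %


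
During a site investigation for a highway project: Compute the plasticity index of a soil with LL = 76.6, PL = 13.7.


Using PI = LL - PL
PI = 76.6 - 13.7
PI = 62.9


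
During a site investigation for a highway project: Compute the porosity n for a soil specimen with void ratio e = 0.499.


Using the relation n = e / (1 + e)
n = 0.499 / (1 + 0.499)
n = 0.499 / 1.499
n = 0.3329


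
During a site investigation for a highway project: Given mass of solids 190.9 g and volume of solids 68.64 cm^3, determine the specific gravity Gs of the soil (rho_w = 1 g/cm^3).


Result: 2.781

Derivation:
Using Gs = m_s / (V_s * rho_w)
Since rho_w = 1 g/cm^3:
Gs = 190.9 / 68.64
Gs = 2.781


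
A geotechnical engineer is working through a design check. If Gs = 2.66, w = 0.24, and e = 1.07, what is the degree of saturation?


Using S = Gs * w / e
S = 2.66 * 0.24 / 1.07
S = 0.5966


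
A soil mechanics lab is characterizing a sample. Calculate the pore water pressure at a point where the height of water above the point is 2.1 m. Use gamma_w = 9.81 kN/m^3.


Using u = gamma_w * h_w
u = 9.81 * 2.1
u = 20.6 kPa


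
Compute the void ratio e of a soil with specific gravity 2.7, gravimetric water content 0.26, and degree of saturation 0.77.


Using the relation e = Gs * w / S
e = 2.7 * 0.26 / 0.77
e = 0.9117


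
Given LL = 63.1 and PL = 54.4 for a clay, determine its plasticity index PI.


Using PI = LL - PL
PI = 63.1 - 54.4
PI = 8.7


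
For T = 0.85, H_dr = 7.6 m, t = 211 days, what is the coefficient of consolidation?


Using cv = T * H_dr^2 / t
H_dr^2 = 7.6^2 = 57.76
cv = 0.85 * 57.76 / 211
cv = 0.23268 m^2/day


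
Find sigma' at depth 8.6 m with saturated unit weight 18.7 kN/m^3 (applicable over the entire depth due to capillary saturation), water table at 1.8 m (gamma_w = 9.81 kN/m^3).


Total stress = gamma_sat * depth
sigma = 18.7 * 8.6 = 160.82 kPa
Pore water pressure u = gamma_w * (depth - d_wt)
u = 9.81 * (8.6 - 1.8) = 66.708 kPa
Effective stress = sigma - u
sigma' = 160.82 - 66.708 = 94.11 kPa


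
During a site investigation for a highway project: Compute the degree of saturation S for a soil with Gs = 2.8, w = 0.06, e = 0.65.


Using S = Gs * w / e
S = 2.8 * 0.06 / 0.65
S = 0.2585


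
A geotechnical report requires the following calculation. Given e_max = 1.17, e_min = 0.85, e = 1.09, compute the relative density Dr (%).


Using Dr = (e_max - e) / (e_max - e_min) * 100
e_max - e = 1.17 - 1.09 = 0.08
e_max - e_min = 1.17 - 0.85 = 0.32
Dr = 0.08 / 0.32 * 100
Dr = 25.0 %


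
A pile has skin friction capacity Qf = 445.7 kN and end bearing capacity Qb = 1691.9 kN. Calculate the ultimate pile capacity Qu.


Result: 2137.6 kN

Derivation:
Using Qu = Qf + Qb
Qu = 445.7 + 1691.9
Qu = 2137.6 kN


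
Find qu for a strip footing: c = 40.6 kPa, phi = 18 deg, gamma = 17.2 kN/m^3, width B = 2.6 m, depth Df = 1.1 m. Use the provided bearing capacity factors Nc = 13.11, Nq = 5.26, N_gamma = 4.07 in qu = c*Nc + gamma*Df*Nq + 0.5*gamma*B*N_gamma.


Result: 722.79 kPa

Derivation:
Compute qu = c*Nc + gamma*Df*Nq + 0.5*gamma*B*N_gamma
Term 1: 40.6 * 13.11 = 532.266
Term 2: 17.2 * 1.1 * 5.26 = 99.5192
Term 3: 0.5 * 17.2 * 2.6 * 4.07 = 91.0052
qu = 532.266 + 99.5192 + 91.0052
qu = 722.79 kPa


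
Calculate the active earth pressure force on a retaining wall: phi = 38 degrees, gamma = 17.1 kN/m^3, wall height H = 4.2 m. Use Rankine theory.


Compute active earth pressure coefficient:
Ka = tan^2(45 - phi/2) = tan^2(26.0) = 0.237883
Compute active force:
Pa = 0.5 * Ka * gamma * H^2
Pa = 0.5 * 0.237883 * 17.1 * 4.2^2
Pa = 35.88 kN/m


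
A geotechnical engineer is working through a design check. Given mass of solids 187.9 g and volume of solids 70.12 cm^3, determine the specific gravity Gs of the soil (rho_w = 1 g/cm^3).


Using Gs = m_s / (V_s * rho_w)
Since rho_w = 1 g/cm^3:
Gs = 187.9 / 70.12
Gs = 2.68


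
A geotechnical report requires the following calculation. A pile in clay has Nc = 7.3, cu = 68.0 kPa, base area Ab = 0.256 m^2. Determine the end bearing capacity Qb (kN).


Result: 127.08 kN

Derivation:
Using Qb = Nc * cu * Ab
Qb = 7.3 * 68.0 * 0.256
Qb = 127.08 kN


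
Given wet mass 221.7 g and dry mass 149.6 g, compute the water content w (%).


Using w = (m_wet - m_dry) / m_dry * 100
m_wet - m_dry = 221.7 - 149.6 = 72.1 g
w = 72.1 / 149.6 * 100
w = 48.2 %


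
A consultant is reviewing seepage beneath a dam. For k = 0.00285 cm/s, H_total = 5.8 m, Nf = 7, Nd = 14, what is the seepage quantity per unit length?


Convert k to m/s for unit consistency with H:
k = 0.00285 cm/s = 0.00285 / 100 m/s = 2.85e-05 m/s
Using q = k * H * Nf / Nd
Nf / Nd = 7 / 14 = 0.5
q = 2.85e-05 * 5.8 * 0.5
q = 8.265e-05 m^3/s per m


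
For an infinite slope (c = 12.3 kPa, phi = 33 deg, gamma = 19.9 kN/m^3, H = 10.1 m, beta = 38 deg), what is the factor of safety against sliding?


Using Fs = c / (gamma*H*sin(beta)*cos(beta)) + tan(phi)/tan(beta)
Cohesion contribution = 12.3 / (19.9*10.1*sin(38)*cos(38))
Cohesion contribution = 0.126141
Friction contribution = tan(33)/tan(38) = 0.831204
Fs = 0.126141 + 0.831204
Fs = 0.957


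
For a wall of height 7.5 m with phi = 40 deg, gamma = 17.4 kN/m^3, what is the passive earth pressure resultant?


Compute passive earth pressure coefficient:
Kp = tan^2(45 + phi/2) = tan^2(65.0) = 4.59891
Compute passive force:
Pp = 0.5 * Kp * gamma * H^2
Pp = 0.5 * 4.59891 * 17.4 * 7.5^2
Pp = 2250.59 kN/m


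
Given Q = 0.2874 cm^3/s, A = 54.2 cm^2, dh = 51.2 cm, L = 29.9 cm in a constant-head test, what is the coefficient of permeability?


Result: 0.003097 cm/s

Derivation:
Compute hydraulic gradient:
i = dh / L = 51.2 / 29.9 = 1.71237
Then apply Darcy's law:
k = Q / (A * i)
k = 0.2874 / (54.2 * 1.71237)
k = 0.2874 / 92.8107
k = 0.003097 cm/s


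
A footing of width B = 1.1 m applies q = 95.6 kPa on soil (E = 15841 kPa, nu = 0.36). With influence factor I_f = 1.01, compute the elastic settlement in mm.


Result: 5.836 mm

Derivation:
Using Se = q * B * (1 - nu^2) * I_f / E
1 - nu^2 = 1 - 0.36^2 = 0.8704
Se = 95.6 * 1.1 * 0.8704 * 1.01 / 15841
Se = 0.005836 m
Convert to mm: Se = 0.005836 * 1000 = 5.836 mm


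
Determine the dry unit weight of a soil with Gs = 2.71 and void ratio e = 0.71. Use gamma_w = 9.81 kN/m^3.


Using gamma_d = Gs * gamma_w / (1 + e)
gamma_d = 2.71 * 9.81 / (1 + 0.71)
gamma_d = 2.71 * 9.81 / 1.71
gamma_d = 15.547 kN/m^3


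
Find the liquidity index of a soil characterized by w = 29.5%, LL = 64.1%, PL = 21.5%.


Result: 0.188

Derivation:
First compute the plasticity index:
PI = LL - PL = 64.1 - 21.5 = 42.6
Then compute the liquidity index:
LI = (w - PL) / PI
LI = (29.5 - 21.5) / 42.6
LI = 0.188


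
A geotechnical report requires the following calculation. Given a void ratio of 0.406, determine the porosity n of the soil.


Using the relation n = e / (1 + e)
n = 0.406 / (1 + 0.406)
n = 0.406 / 1.406
n = 0.2888


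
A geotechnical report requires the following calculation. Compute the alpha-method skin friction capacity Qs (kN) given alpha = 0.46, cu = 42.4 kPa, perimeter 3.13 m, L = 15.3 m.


Result: 934.03 kN

Derivation:
Using Qs = alpha * cu * perimeter * L
Qs = 0.46 * 42.4 * 3.13 * 15.3
Qs = 934.03 kN


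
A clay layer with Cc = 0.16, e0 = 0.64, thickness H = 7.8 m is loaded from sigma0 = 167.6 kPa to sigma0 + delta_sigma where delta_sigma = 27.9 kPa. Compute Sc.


Using Sc = Cc * H / (1 + e0) * log10((sigma0 + delta_sigma) / sigma0)
Stress ratio = (167.6 + 27.9) / 167.6 = 1.16647
log10(1.16647) = 0.0668727
Cc * H / (1 + e0) = 0.16 * 7.8 / (1 + 0.64) = 0.760976
Sc = 0.760976 * 0.0668727
Sc = 0.0509 m


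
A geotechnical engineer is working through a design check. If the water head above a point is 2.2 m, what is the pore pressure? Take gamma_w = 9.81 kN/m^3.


Using u = gamma_w * h_w
u = 9.81 * 2.2
u = 21.58 kPa


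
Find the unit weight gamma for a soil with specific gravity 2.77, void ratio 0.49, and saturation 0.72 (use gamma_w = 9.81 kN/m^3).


Using gamma = gamma_w * (Gs + S*e) / (1 + e)
Numerator: Gs + S*e = 2.77 + 0.72*0.49 = 3.1228
Denominator: 1 + e = 1 + 0.49 = 1.49
gamma = 9.81 * 3.1228 / 1.49
gamma = 20.56 kN/m^3


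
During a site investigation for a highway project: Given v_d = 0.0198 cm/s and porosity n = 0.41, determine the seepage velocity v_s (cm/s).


Result: 0.04829 cm/s

Derivation:
Using v_s = v_d / n
v_s = 0.0198 / 0.41
v_s = 0.04829 cm/s


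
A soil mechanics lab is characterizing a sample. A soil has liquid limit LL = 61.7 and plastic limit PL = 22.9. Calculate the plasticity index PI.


Using PI = LL - PL
PI = 61.7 - 22.9
PI = 38.8


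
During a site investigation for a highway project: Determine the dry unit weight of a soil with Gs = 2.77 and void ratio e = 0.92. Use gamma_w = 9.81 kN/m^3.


Using gamma_d = Gs * gamma_w / (1 + e)
gamma_d = 2.77 * 9.81 / (1 + 0.92)
gamma_d = 2.77 * 9.81 / 1.92
gamma_d = 14.153 kN/m^3


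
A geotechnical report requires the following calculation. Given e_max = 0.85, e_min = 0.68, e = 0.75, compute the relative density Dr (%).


Result: 58.82 %

Derivation:
Using Dr = (e_max - e) / (e_max - e_min) * 100
e_max - e = 0.85 - 0.75 = 0.1
e_max - e_min = 0.85 - 0.68 = 0.17
Dr = 0.1 / 0.17 * 100
Dr = 58.82 %
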